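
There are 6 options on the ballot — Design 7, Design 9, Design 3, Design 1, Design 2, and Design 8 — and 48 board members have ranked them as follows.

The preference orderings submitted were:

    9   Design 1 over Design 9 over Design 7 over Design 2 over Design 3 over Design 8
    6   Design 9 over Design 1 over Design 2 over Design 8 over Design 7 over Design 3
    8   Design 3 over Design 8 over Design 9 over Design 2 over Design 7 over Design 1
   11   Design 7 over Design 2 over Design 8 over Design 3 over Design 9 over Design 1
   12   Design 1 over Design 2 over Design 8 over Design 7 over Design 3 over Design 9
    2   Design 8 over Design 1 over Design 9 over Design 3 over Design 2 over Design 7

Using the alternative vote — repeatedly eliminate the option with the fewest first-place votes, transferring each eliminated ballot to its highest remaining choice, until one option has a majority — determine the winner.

Round 1: Design 1 21, Design 7 11, Design 3 8, Design 9 6, Design 8 2, Design 2 0. Design 2 has the fewest and is eliminated.
Round 2: Design 1 21, Design 7 11, Design 3 8, Design 9 6, Design 8 2. Design 8 has the fewest and is eliminated.
Round 3: Design 1 23, Design 7 11, Design 3 8, Design 9 6. Design 9 has the fewest and is eliminated.
Round 4: Design 1 29, Design 7 11, Design 3 8. Design 1 has a majority.

Design 1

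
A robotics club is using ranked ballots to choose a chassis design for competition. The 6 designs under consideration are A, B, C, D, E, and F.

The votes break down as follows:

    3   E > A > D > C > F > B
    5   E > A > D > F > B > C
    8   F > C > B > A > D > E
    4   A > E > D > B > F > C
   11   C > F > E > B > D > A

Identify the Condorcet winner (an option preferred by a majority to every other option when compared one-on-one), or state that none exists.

F

Head-to-head results (31 voters total):
A vs B: B wins 19–12.
A vs C: C wins 19–12.
A vs D: A wins 20–11.
A vs E: E wins 19–12.
A vs F: F wins 19–12.
B vs C: C wins 22–9.
B vs D: B wins 19–12.
B vs E: E wins 23–8.
B vs F: F wins 27–4.
C vs D: C wins 19–12.
C vs E: C wins 19–12.
C vs F: F wins 17–14.
D vs E: E wins 23–8.
D vs F: F wins 19–12.
E vs F: F wins 19–12.
F beats each rival — A (19–12), B (27–4), C (17–14), D (19–12), E (19–12) — so F is the Condorcet winner.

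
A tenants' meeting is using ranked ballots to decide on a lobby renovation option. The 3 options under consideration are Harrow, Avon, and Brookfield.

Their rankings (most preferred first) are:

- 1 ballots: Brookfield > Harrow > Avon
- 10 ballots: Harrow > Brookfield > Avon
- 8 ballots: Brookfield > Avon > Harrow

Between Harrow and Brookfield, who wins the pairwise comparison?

Ballots ranking Harrow above Brookfield: 10.
Ballots ranking Brookfield above Harrow: 1+8 = 9.
Harrow wins the head-to-head, 10–9.

Harrow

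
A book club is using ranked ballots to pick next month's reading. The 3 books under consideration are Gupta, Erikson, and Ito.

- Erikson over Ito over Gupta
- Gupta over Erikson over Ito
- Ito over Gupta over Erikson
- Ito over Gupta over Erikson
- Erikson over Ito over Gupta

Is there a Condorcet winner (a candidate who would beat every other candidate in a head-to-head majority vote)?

No

Head-to-head results (5 voters total):
Gupta vs Erikson: Gupta wins 3–2.
Gupta vs Ito: Ito wins 4–1.
Erikson vs Ito: Erikson wins 3–2.
No candidate beats all others: Gupta beats Erikson beats Ito beats Gupta, a majority cycle.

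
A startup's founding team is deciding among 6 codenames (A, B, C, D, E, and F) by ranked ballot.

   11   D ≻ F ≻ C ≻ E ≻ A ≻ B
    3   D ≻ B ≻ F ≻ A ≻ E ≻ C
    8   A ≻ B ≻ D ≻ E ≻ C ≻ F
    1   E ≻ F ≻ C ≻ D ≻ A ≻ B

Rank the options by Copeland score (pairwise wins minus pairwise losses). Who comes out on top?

Pairwise results:
  A vs B: A wins 20–3.
  A vs C: C wins 12–11.
  A vs D: D wins 15–8.
  A vs E: E wins 12–11.
  A vs F: F wins 15–8.
  B vs C: C wins 12–11.
  B vs D: D wins 15–8.
  B vs E: E wins 12–11.
  B vs F: F wins 12–11.
  C vs D: D wins 22–1.
  C vs E: E wins 12–11.
  C vs F: F wins 15–8.
  D vs E: D wins 22–1.
  D vs F: D wins 22–1.
  E vs F: F wins 14–9.
Copeland scores (wins − losses):
  A: 1 − 4 = -3
  B: 0 − 5 = -5
  C: 2 − 3 = -1
  D: 5 − 0 = 5
  E: 3 − 2 = 1
  F: 4 − 1 = 3
D has the best Copeland score.

D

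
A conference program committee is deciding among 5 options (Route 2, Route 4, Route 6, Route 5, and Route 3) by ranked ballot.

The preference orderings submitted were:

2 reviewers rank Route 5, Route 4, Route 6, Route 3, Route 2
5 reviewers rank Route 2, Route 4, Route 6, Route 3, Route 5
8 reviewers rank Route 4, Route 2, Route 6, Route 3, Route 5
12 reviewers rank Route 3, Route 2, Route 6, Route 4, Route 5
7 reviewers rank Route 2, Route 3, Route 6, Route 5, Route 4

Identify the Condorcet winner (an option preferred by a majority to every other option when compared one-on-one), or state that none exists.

Head-to-head results (34 voters total):
Route 2 vs Route 4: Route 2 wins 24–10.
Route 2 vs Route 6: Route 2 wins 32–2.
Route 2 vs Route 5: Route 2 wins 32–2.
Route 2 vs Route 3: Route 2 wins 20–14.
Route 4 vs Route 6: Route 6 wins 19–15.
Route 4 vs Route 5: Route 4 wins 25–9.
Route 4 vs Route 3: Route 3 wins 19–15.
Route 6 vs Route 5: Route 6 wins 32–2.
Route 6 vs Route 3: Route 3 wins 19–15.
Route 5 vs Route 3: Route 3 wins 32–2.
Route 2 beats each rival — Route 4 (24–10), Route 6 (32–2), Route 5 (32–2), Route 3 (20–14) — so Route 2 is the Condorcet winner.

Route 2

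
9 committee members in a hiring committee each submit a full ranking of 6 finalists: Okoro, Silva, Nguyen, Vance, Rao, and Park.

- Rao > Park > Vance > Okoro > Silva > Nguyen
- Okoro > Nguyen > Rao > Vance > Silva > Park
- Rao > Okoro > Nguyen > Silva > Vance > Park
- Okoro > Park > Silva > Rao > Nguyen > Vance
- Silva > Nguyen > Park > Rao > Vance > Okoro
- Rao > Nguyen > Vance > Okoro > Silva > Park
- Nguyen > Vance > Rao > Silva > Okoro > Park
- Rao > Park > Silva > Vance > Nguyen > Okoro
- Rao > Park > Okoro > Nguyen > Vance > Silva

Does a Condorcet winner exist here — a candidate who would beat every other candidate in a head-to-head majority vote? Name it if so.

Rao

Head-to-head results (9 voters total):
Okoro vs Silva: Okoro wins 6–3.
Okoro vs Nguyen: Okoro wins 5–4.
Okoro vs Vance: Vance wins 5–4.
Okoro vs Rao: Rao wins 7–2.
Okoro vs Park: Okoro wins 5–4.
Silva vs Nguyen: Nguyen wins 5–4.
Silva vs Vance: Vance wins 5–4.
Silva vs Rao: Rao wins 7–2.
Silva vs Park: Silva wins 5–4.
Nguyen vs Vance: Nguyen wins 7–2.
Nguyen vs Rao: Rao wins 6–3.
Nguyen vs Park: Nguyen wins 5–4.
Vance vs Rao: Rao wins 8–1.
Vance vs Park: Park wins 5–4.
Rao vs Park: Rao wins 7–2.
Rao beats each rival — Okoro (7–2), Silva (7–2), Nguyen (6–3), Vance (8–1), Park (7–2) — so Rao is the Condorcet winner.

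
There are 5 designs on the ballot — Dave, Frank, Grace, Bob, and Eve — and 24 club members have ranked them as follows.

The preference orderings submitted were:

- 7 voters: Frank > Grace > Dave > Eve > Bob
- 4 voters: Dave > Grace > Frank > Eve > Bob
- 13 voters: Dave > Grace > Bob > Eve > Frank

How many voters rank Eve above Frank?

13

Ballots ranking Eve above Frank: 13.
Ballots ranking Frank above Eve: 7+4 = 11.
So 13 of 24 voters prefer Eve to Frank.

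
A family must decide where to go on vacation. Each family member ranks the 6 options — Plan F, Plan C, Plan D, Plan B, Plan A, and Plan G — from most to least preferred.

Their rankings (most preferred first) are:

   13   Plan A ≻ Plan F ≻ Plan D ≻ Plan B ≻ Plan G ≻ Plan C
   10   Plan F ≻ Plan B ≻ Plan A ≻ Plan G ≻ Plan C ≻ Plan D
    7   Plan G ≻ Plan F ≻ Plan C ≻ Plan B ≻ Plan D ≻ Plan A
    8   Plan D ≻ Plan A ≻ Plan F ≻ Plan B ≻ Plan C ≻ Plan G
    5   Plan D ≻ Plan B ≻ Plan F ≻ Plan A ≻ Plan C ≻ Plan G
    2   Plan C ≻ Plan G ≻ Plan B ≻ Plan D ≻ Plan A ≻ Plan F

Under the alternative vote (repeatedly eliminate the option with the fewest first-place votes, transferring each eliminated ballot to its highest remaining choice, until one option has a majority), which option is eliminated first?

Round 1: Plan D 13, Plan A 13, Plan F 10, Plan G 7, Plan C 2, Plan B 0. Plan B has the fewest and is eliminated.
Round 2: Plan D 13, Plan A 13, Plan F 10, Plan G 7, Plan C 2. Plan C has the fewest and is eliminated.
Round 3: Plan D 13, Plan A 13, Plan F 10, Plan G 9. Plan G has the fewest and is eliminated.
Round 4: Plan F 17, Plan D 15, Plan A 13. Plan A has the fewest and is eliminated.
Round 5: Plan F 30, Plan D 15. Plan F has a majority.

Plan B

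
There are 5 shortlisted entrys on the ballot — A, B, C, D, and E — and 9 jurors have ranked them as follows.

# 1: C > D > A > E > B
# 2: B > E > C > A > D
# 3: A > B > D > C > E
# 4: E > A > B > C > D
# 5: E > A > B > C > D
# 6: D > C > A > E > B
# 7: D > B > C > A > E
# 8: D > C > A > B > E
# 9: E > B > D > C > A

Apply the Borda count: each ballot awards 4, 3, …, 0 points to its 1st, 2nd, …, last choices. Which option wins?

D

Borda scores:
  A: 2 + 1 + 4 + 3 + 3 + 2 + 1 + 2 + 0 = 18
  B: 0 + 4 + 3 + 2 + 2 + 0 + 3 + 1 + 3 = 18
  C: 4 + 2 + 1 + 1 + 1 + 3 + 2 + 3 + 1 = 18
  D: 3 + 0 + 2 + 0 + 0 + 4 + 4 + 4 + 2 = 19
  E: 1 + 3 + 0 + 4 + 4 + 1 + 0 + 0 + 4 = 17
D has the highest total.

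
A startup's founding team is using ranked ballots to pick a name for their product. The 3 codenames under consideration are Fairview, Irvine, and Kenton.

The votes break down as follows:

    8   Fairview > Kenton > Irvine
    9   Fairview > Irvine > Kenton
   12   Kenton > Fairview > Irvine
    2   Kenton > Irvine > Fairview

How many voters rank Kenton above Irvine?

Ballots ranking Kenton above Irvine: 8+12+2 = 22.
Ballots ranking Irvine above Kenton: 9.
So 22 of 31 voters prefer Kenton to Irvine.

22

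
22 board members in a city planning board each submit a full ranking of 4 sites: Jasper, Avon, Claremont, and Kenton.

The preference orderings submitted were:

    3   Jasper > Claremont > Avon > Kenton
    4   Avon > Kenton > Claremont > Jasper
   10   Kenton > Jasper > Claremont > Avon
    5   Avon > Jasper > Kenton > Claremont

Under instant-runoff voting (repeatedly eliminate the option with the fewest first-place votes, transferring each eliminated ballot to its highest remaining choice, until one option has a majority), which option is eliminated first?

Claremont

Round 1: Kenton 10, Avon 9, Jasper 3, Claremont 0. Claremont has the fewest and is eliminated.
Round 2: Kenton 10, Avon 9, Jasper 3. Jasper has the fewest and is eliminated.
Round 3: Avon 12, Kenton 10. Avon has a majority.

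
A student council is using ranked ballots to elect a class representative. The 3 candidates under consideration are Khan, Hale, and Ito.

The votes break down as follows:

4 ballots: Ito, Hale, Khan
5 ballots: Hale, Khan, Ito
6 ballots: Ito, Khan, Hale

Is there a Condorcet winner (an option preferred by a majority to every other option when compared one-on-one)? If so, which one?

Head-to-head results (15 voters total):
Khan vs Hale: Hale wins 9–6.
Khan vs Ito: Ito wins 10–5.
Hale vs Ito: Ito wins 10–5.
Ito beats each rival — Khan (10–5), Hale (10–5) — so Ito is the Condorcet winner.

Ito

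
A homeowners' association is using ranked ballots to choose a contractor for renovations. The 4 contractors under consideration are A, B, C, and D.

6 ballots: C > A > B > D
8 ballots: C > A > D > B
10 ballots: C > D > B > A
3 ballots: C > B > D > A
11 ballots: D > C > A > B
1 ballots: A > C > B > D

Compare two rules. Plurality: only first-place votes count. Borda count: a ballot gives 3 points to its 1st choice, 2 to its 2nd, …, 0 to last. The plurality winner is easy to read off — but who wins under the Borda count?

C

Plurality first-place counts: A 1, B 0, C 27, D 11 → C.
Borda totals: A 42, B 23, C 105, D 64 → C.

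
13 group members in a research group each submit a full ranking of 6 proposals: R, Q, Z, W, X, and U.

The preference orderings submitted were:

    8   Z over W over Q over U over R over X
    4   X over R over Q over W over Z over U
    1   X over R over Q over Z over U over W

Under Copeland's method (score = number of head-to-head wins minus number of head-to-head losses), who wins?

Z

Pairwise results:
  R vs Q: Q wins 8–5.
  R vs Z: Z wins 8–5.
  R vs W: W wins 8–5.
  R vs X: R wins 8–5.
  R vs U: U wins 8–5.
  Q vs Z: Z wins 8–5.
  Q vs W: W wins 8–5.
  Q vs X: Q wins 8–5.
  Q vs U: Q wins 13–0.
  Z vs W: Z wins 9–4.
  Z vs X: Z wins 8–5.
  Z vs U: Z wins 13–0.
  W vs X: W wins 8–5.
  W vs U: W wins 12–1.
  X vs U: U wins 8–5.
Copeland scores (wins − losses):
  R: 1 − 4 = -3
  Q: 3 − 2 = 1
  Z: 5 − 0 = 5
  W: 4 − 1 = 3
  X: 0 − 5 = -5
  U: 2 − 3 = -1
Z has the best Copeland score.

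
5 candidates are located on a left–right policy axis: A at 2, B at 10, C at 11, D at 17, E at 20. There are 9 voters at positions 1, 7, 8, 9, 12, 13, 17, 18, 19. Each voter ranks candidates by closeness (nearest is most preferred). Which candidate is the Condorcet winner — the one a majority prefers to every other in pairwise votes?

C

With single-peaked preferences on a line, the Condorcet winner is the candidate closest to the median voter.
The median voter (position 12) is closest to C at 11.
Check: C vs E — voters closer to C: 6 of 9.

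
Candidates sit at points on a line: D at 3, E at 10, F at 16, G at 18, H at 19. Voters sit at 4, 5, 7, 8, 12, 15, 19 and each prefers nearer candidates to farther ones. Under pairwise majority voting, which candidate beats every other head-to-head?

With single-peaked preferences on a line, the Condorcet winner is the candidate closest to the median voter.
The median voter (position 8) is closest to E at 10.
Check: E vs G — voters closer to E: 5 of 7.

E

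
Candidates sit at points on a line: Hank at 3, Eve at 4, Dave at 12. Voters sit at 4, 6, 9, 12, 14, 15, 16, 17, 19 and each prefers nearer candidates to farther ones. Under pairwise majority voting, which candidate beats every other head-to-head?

Dave

With single-peaked preferences on a line, the Condorcet winner is the candidate closest to the median voter.
The median voter (position 14) is closest to Dave at 12.
Check: Dave vs Hank — voters closer to Dave: 7 of 9.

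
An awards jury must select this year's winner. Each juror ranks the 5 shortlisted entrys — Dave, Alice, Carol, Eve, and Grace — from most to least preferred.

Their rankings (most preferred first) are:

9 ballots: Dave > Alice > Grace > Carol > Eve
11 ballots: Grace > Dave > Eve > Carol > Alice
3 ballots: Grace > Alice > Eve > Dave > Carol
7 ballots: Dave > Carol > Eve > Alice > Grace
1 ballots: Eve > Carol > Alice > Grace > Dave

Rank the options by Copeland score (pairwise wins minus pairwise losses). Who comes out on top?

Dave

Pairwise results:
  Dave vs Alice: Dave wins 27–4.
  Dave vs Carol: Dave wins 30–1.
  Dave vs Eve: Dave wins 27–4.
  Dave vs Grace: Dave wins 16–15.
  Alice vs Carol: Carol wins 19–12.
  Alice vs Eve: Eve wins 19–12.
  Alice vs Grace: Alice wins 17–14.
  Carol vs Eve: Carol wins 16–15.
  Carol vs Grace: Grace wins 23–8.
  Eve vs Grace: Grace wins 23–8.
Copeland scores (wins − losses):
  Dave: 4 − 0 = 4
  Alice: 1 − 3 = -2
  Carol: 2 − 2 = 0
  Eve: 1 − 3 = -2
  Grace: 2 − 2 = 0
Dave has the best Copeland score.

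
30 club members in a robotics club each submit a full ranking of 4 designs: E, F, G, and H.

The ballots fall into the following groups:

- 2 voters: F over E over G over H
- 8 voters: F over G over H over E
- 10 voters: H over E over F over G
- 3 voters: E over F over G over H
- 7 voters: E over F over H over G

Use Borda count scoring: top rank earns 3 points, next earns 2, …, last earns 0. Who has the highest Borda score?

F

Borda scores:
  E: 2·2 + 8·0 + 10·2 + 3·3 + 7·3 = 54
  F: 2·3 + 8·3 + 10·1 + 3·2 + 7·2 = 60
  G: 2·1 + 8·2 + 10·0 + 3·1 + 7·0 = 21
  H: 2·0 + 8·1 + 10·3 + 3·0 + 7·1 = 45
F has the highest total.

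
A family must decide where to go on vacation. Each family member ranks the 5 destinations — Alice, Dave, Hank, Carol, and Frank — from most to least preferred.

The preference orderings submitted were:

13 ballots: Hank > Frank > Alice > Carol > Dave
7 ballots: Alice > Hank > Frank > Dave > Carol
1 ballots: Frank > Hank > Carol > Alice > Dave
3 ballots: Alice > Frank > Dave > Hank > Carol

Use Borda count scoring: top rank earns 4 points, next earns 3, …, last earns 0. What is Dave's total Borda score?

13

Borda scores:
  Alice: 13·2 + 7·4 + 1 + 3·4 = 67
  Dave: 13·0 + 7·1 + 0 + 3·2 = 13
  Hank: 13·4 + 7·3 + 3 + 3·1 = 79
  Carol: 13·1 + 7·0 + 2 + 3·0 = 15
  Frank: 13·3 + 7·2 + 4 + 3·3 = 66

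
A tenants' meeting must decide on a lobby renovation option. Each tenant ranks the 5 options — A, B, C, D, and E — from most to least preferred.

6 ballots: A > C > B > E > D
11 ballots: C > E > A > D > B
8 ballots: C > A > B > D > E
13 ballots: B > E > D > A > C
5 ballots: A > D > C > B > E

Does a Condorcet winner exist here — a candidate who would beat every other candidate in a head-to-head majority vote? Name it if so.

Head-to-head results (43 voters total):
A vs B: A wins 30–13.
A vs C: A wins 24–19.
A vs D: A wins 30–13.
A vs E: E wins 24–19.
B vs C: C wins 30–13.
B vs D: B wins 27–16.
B vs E: B wins 32–11.
C vs D: C wins 25–18.
C vs E: C wins 30–13.
D vs E: E wins 30–13.
No candidate beats all others: A beats B beats E beats A, a majority cycle.

No Condorcet winner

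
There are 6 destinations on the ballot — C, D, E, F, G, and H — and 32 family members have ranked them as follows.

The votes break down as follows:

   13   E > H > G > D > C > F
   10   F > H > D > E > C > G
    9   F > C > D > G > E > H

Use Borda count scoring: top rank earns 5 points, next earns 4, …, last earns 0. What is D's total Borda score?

83

Borda scores:
  C: 13·1 + 10·1 + 9·4 = 59
  D: 13·2 + 10·3 + 9·3 = 83
  E: 13·5 + 10·2 + 9·1 = 94
  F: 13·0 + 10·5 + 9·5 = 95
  G: 13·3 + 10·0 + 9·2 = 57
  H: 13·4 + 10·4 + 9·0 = 92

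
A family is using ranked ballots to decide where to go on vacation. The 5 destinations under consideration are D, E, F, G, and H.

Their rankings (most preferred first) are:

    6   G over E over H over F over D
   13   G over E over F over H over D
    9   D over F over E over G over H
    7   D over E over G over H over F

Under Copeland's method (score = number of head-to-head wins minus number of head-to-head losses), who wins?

G

Pairwise results:
  D vs E: E wins 19–16.
  D vs F: F wins 19–16.
  D vs G: G wins 19–16.
  D vs H: H wins 19–16.
  E vs F: E wins 26–9.
  E vs G: G wins 19–16.
  E vs H: E wins 35–0.
  F vs G: G wins 26–9.
  F vs H: F wins 22–13.
  G vs H: G wins 35–0.
Copeland scores (wins − losses):
  D: 0 − 4 = -4
  E: 3 − 1 = 2
  F: 2 − 2 = 0
  G: 4 − 0 = 4
  H: 1 − 3 = -2
G has the best Copeland score.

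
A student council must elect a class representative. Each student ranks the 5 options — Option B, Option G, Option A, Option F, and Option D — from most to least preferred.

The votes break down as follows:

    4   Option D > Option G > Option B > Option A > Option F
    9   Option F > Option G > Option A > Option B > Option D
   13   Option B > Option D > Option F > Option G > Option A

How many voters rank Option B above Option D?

22

Ballots ranking Option B above Option D: 9+13 = 22.
Ballots ranking Option D above Option B: 4.
So 22 of 26 voters prefer Option B to Option D.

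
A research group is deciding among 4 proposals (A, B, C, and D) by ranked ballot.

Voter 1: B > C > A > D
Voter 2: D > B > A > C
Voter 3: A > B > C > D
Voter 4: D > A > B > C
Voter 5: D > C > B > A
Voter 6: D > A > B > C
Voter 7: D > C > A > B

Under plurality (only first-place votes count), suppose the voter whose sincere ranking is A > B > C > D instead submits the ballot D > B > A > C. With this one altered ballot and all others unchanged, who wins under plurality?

D

First-place totals with the altered ballot: A 0, B 1, C 0, D 6.
The winner is unchanged: still D.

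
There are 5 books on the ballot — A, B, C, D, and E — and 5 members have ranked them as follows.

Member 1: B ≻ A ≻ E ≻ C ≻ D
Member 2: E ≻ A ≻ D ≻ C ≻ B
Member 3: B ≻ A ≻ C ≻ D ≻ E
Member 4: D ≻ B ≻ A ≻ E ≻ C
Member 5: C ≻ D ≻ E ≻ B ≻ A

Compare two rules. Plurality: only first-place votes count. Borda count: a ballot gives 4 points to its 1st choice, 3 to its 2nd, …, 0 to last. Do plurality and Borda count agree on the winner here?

Plurality first-place counts: A 0, B 2, C 1, D 1, E 1 → B.
Borda totals: A 11, B 12, C 8, D 10, E 9 → B.
The two rules agree on B.

Yes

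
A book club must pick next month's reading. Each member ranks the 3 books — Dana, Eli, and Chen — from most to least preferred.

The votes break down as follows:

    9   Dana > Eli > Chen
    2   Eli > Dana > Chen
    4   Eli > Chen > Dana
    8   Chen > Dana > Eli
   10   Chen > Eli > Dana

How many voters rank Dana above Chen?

Ballots ranking Dana above Chen: 9+2 = 11.
Ballots ranking Chen above Dana: 4+8+10 = 22.
So 11 of 33 voters prefer Dana to Chen.

11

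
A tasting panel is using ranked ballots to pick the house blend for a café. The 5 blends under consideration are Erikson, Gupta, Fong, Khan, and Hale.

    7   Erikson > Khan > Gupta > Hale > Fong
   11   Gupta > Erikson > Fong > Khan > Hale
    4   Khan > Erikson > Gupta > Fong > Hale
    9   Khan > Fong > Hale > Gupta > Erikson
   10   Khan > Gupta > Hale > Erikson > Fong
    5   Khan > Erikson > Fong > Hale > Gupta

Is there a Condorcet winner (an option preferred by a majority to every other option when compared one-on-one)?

Head-to-head results (46 voters total):
Erikson vs Gupta: Gupta wins 30–16.
Erikson vs Fong: Erikson wins 37–9.
Erikson vs Khan: Khan wins 28–18.
Erikson vs Hale: Erikson wins 27–19.
Gupta vs Fong: Gupta wins 32–14.
Gupta vs Khan: Khan wins 35–11.
Gupta vs Hale: Gupta wins 32–14.
Fong vs Khan: Khan wins 35–11.
Fong vs Hale: Fong wins 29–17.
Khan vs Hale: Khan wins 46–0.
Khan beats each rival — Erikson (28–18), Gupta (35–11), Fong (35–11), Hale (46–0) — so Khan is the Condorcet winner.

Yes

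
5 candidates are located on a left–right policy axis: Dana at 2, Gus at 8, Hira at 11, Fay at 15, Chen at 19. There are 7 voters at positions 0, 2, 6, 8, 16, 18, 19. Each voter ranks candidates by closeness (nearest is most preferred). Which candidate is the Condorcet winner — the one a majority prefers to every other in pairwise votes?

Gus

With single-peaked preferences on a line, the Condorcet winner is the candidate closest to the median voter.
The median voter (position 8) is closest to Gus at 8.
Check: Gus vs Chen — voters closer to Gus: 4 of 7.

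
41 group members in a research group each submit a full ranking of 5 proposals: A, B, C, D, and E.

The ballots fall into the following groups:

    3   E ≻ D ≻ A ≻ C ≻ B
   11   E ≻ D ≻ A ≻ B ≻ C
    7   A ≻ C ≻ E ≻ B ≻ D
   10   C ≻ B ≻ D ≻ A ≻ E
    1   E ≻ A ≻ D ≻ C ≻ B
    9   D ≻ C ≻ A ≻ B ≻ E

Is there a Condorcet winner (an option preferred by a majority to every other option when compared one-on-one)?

No

Head-to-head results (41 voters total):
A vs B: A wins 31–10.
A vs C: A wins 22–19.
A vs D: D wins 33–8.
A vs E: A wins 26–15.
B vs C: C wins 30–11.
B vs D: D wins 24–17.
B vs E: E wins 22–19.
C vs D: D wins 24–17.
C vs E: C wins 26–15.
D vs E: E wins 22–19.
No candidate beats all others: A beats E beats D beats A, a majority cycle.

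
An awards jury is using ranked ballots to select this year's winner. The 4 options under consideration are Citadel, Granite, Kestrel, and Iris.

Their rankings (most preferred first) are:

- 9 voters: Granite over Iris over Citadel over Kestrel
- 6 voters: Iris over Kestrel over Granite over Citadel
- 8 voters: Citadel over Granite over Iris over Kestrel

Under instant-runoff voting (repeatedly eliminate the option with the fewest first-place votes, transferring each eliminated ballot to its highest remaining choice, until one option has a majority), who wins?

Granite

Round 1: Granite 9, Citadel 8, Iris 6, Kestrel 0. Kestrel has the fewest and is eliminated.
Round 2: Granite 9, Citadel 8, Iris 6. Iris has the fewest and is eliminated.
Round 3: Granite 15, Citadel 8. Granite has a majority.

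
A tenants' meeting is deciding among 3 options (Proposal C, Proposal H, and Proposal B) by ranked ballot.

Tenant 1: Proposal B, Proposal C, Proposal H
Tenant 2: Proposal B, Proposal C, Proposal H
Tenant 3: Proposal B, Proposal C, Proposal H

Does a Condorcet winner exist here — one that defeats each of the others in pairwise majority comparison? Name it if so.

Head-to-head results (3 voters total):
Proposal C vs Proposal H: Proposal C wins 3–0.
Proposal C vs Proposal B: Proposal B wins 3–0.
Proposal H vs Proposal B: Proposal B wins 3–0.
Proposal B beats each rival — Proposal C (3–0), Proposal H (3–0) — so Proposal B is the Condorcet winner.

Proposal B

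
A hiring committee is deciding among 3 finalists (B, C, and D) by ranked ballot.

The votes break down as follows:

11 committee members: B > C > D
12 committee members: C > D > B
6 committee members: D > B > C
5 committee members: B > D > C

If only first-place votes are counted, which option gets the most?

B

First-place vote totals:
  B: 16
  C: 12
  D: 6
B has the most first-place votes.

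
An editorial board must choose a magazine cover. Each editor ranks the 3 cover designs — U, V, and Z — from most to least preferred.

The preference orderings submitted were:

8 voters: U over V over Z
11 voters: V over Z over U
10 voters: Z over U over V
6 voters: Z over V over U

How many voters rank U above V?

Ballots ranking U above V: 8+10 = 18.
Ballots ranking V above U: 11+6 = 17.
So 18 of 35 voters prefer U to V.

18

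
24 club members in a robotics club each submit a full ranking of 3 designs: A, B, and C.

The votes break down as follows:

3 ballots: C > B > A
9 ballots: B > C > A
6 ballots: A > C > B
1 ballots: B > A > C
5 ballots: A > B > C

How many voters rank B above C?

15

Ballots ranking B above C: 9+1+5 = 15.
Ballots ranking C above B: 3+6 = 9.
So 15 of 24 voters prefer B to C.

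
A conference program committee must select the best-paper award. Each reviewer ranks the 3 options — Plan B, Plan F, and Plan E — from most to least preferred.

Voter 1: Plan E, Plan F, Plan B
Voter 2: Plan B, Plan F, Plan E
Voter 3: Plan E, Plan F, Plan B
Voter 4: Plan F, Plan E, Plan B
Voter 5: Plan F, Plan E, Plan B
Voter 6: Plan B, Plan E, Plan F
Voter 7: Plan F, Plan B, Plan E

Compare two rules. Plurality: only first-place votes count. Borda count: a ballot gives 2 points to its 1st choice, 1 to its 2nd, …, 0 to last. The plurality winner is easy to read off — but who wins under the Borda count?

Plan F

Plurality first-place counts: Plan B 2, Plan F 3, Plan E 2 → Plan F.
Borda totals: Plan B 5, Plan F 9, Plan E 7 → Plan F.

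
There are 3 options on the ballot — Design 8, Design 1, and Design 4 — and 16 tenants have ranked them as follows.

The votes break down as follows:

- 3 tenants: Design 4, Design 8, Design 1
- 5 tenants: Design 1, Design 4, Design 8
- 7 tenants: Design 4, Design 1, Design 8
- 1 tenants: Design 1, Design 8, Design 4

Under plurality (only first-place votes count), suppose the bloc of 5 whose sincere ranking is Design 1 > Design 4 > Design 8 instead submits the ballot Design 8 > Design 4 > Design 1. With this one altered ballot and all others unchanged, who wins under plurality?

First-place totals with the altered ballot: Design 8 5, Design 1 1, Design 4 10.
The winner is unchanged: still Design 4.

Design 4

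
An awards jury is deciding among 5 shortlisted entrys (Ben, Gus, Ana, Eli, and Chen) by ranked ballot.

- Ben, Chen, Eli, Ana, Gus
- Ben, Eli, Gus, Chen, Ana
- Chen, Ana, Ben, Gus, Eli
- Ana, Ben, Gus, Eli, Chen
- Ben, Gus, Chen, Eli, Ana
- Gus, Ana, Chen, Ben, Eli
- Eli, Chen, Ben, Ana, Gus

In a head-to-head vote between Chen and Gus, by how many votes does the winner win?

1

Ballots ranking Chen above Gus: 3.
Ballots ranking Gus above Chen: 4.
Gus wins 4–3, a margin of 1.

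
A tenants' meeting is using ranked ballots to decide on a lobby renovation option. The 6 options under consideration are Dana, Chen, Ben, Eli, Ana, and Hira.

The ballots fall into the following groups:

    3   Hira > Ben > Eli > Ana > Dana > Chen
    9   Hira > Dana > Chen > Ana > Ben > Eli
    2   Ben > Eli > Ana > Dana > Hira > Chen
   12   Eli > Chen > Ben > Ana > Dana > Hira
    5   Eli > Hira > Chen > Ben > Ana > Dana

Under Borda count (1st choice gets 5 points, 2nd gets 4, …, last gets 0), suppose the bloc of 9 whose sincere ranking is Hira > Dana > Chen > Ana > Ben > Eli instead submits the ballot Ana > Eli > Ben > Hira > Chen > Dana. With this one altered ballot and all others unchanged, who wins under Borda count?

Borda totals with the altered ballot: Dana 19, Chen 72, Ben 95, Eli 138, Ana 86, Hira 55.
The winner is unchanged: still Eli.

Eli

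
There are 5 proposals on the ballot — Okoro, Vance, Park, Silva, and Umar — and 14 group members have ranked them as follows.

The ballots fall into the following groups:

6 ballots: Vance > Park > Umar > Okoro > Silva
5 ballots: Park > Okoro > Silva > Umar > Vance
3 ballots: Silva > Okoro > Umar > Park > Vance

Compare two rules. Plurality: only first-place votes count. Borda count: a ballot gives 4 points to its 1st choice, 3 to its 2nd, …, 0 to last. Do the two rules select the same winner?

No

Plurality first-place counts: Okoro 0, Vance 6, Park 5, Silva 3, Umar 0 → Vance.
Borda totals: Okoro 30, Vance 24, Park 41, Silva 22, Umar 23 → Park.
The two rules disagree: plurality picks Vance, Borda picks Park.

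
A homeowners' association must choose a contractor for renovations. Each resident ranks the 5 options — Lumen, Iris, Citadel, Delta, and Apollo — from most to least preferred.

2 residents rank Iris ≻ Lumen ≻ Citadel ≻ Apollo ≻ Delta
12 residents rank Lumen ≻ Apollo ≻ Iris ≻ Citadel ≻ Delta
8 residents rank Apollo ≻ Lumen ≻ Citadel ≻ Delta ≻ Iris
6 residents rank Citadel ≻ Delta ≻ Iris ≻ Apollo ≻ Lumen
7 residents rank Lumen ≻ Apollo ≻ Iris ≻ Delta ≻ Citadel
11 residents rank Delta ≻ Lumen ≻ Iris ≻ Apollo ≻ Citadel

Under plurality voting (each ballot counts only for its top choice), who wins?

Lumen

First-place vote totals:
  Lumen: 19
  Iris: 2
  Citadel: 6
  Delta: 11
  Apollo: 8
Lumen has the most first-place votes.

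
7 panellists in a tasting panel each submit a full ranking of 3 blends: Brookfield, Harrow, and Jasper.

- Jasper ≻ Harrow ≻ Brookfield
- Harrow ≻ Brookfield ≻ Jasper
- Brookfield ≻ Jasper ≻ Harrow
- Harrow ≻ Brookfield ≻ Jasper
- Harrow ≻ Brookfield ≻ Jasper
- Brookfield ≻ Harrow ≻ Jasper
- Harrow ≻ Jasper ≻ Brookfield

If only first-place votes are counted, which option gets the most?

Harrow

First-place vote totals:
  Brookfield: 2
  Harrow: 4
  Jasper: 1
Harrow has the most first-place votes.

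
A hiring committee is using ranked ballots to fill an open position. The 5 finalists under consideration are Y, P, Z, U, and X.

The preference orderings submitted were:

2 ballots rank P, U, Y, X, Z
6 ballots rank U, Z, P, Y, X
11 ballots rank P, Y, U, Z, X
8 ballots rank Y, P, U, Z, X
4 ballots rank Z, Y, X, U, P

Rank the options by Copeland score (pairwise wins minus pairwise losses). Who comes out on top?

P

Pairwise results:
  Y vs P: P wins 19–12.
  Y vs Z: Y wins 21–10.
  Y vs U: Y wins 23–8.
  Y vs X: Y wins 31–0.
  P vs Z: P wins 21–10.
  P vs U: P wins 21–10.
  P vs X: P wins 27–4.
  Z vs U: U wins 27–4.
  Z vs X: Z wins 29–2.
  U vs X: U wins 27–4.
Copeland scores (wins − losses):
  Y: 3 − 1 = 2
  P: 4 − 0 = 4
  Z: 1 − 3 = -2
  U: 2 − 2 = 0
  X: 0 − 4 = -4
P has the best Copeland score.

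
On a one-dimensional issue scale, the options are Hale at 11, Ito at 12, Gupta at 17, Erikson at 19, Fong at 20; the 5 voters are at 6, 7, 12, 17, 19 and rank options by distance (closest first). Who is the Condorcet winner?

Ito

With single-peaked preferences on a line, the Condorcet winner is the candidate closest to the median voter.
The median voter (position 12) is closest to Ito at 12.
Check: Ito vs Fong — voters closer to Ito: 3 of 5.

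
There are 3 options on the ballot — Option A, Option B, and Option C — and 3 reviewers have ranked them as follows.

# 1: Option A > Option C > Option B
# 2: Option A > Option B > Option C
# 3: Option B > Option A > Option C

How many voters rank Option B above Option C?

Ballots ranking Option B above Option C: 2.
Ballots ranking Option C above Option B: 1.
So 2 of 3 voters prefer Option B to Option C.

2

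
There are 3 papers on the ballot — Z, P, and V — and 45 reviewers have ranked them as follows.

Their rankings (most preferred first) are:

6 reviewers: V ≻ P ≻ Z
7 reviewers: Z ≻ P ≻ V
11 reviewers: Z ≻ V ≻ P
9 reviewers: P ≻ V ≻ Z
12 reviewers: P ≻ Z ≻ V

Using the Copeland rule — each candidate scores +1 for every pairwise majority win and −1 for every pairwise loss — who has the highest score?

Pairwise results:
  Z vs P: P wins 27–18.
  Z vs V: Z wins 30–15.
  P vs V: P wins 28–17.
Copeland scores (wins − losses):
  Z: 1 − 1 = 0
  P: 2 − 0 = 2
  V: 0 − 2 = -2
P has the best Copeland score.

P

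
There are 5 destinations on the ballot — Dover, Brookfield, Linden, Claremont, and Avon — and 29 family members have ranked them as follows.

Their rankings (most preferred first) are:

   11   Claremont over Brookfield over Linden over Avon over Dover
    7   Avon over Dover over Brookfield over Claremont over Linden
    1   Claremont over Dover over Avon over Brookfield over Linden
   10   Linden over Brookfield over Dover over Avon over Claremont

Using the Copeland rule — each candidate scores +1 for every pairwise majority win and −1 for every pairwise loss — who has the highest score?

Pairwise results:
  Dover vs Brookfield: Brookfield wins 21–8.
  Dover vs Linden: Linden wins 21–8.
  Dover vs Claremont: Dover wins 17–12.
  Dover vs Avon: Avon wins 18–11.
  Brookfield vs Linden: Brookfield wins 19–10.
  Brookfield vs Claremont: Brookfield wins 17–12.
  Brookfield vs Avon: Brookfield wins 21–8.
  Linden vs Claremont: Claremont wins 19–10.
  Linden vs Avon: Linden wins 21–8.
  Claremont vs Avon: Avon wins 17–12.
Copeland scores (wins − losses):
  Dover: 1 − 3 = -2
  Brookfield: 4 − 0 = 4
  Linden: 2 − 2 = 0
  Claremont: 1 − 3 = -2
  Avon: 2 − 2 = 0
Brookfield has the best Copeland score.

Brookfield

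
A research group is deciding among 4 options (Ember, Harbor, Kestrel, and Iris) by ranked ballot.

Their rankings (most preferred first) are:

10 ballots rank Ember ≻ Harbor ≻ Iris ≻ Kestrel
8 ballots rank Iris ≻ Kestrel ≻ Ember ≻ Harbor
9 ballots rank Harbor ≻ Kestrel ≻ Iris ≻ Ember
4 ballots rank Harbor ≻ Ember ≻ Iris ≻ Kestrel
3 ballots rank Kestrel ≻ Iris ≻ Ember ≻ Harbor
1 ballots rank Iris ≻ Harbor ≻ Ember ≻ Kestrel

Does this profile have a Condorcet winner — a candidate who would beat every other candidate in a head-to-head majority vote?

Head-to-head results (35 voters total):
Ember vs Harbor: Ember wins 21–14.
Ember vs Kestrel: Kestrel wins 20–15.
Ember vs Iris: Iris wins 21–14.
Harbor vs Kestrel: Harbor wins 24–11.
Harbor vs Iris: Harbor wins 23–12.
Kestrel vs Iris: Iris wins 23–12.
No candidate beats all others: Ember beats Harbor beats Kestrel beats Ember, a majority cycle.

No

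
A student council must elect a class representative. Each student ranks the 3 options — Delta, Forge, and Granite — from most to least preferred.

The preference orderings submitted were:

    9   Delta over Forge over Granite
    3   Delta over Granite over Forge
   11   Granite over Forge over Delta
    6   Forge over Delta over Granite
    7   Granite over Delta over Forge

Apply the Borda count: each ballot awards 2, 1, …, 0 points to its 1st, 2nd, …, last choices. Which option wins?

Granite

Borda scores:
  Delta: 9·2 + 3·2 + 11·0 + 6·1 + 7·1 = 37
  Forge: 9·1 + 3·0 + 11·1 + 6·2 + 7·0 = 32
  Granite: 9·0 + 3·1 + 11·2 + 6·0 + 7·2 = 39
Granite has the highest total.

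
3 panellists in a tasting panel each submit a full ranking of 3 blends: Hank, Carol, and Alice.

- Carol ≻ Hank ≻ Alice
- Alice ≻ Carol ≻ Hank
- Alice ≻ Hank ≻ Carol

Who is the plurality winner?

Alice

First-place vote totals:
  Hank: 0
  Carol: 1
  Alice: 2
Alice has the most first-place votes.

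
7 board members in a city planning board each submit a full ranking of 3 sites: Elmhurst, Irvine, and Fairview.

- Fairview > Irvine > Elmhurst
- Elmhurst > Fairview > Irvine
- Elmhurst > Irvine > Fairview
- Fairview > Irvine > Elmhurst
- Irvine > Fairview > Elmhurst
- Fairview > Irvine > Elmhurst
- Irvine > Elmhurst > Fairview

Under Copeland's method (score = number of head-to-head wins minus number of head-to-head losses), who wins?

Pairwise results:
  Elmhurst vs Irvine: Irvine wins 5–2.
  Elmhurst vs Fairview: Fairview wins 4–3.
  Irvine vs Fairview: Fairview wins 4–3.
Copeland scores (wins − losses):
  Elmhurst: 0 − 2 = -2
  Irvine: 1 − 1 = 0
  Fairview: 2 − 0 = 2
Fairview has the best Copeland score.

Fairview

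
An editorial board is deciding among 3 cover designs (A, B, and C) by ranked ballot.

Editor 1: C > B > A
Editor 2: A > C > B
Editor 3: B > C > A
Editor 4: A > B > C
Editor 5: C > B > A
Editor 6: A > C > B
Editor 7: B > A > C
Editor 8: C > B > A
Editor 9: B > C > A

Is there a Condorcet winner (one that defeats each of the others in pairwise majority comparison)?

Yes

Head-to-head results (9 voters total):
A vs B: B wins 6–3.
A vs C: C wins 5–4.
B vs C: C wins 5–4.
C beats each rival — A (5–4), B (5–4) — so C is the Condorcet winner.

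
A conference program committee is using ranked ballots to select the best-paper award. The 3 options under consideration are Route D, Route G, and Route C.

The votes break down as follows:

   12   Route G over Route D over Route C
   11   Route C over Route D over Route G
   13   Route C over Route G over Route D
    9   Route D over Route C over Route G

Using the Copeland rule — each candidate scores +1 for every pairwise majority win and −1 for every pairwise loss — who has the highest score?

Pairwise results:
  Route D vs Route G: Route G wins 25–20.
  Route D vs Route C: Route C wins 24–21.
  Route G vs Route C: Route C wins 33–12.
Copeland scores (wins − losses):
  Route D: 0 − 2 = -2
  Route G: 1 − 1 = 0
  Route C: 2 − 0 = 2
Route C has the best Copeland score.

Route C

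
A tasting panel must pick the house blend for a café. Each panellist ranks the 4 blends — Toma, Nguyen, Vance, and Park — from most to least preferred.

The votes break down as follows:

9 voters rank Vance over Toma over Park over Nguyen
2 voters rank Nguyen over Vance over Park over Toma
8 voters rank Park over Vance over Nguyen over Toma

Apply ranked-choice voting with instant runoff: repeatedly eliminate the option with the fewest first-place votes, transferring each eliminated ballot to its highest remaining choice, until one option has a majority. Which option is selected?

Vance

Round 1: Vance 9, Park 8, Nguyen 2, Toma 0. Toma has the fewest and is eliminated.
Round 2: Vance 9, Park 8, Nguyen 2. Nguyen has the fewest and is eliminated.
Round 3: Vance 11, Park 8. Vance has a majority.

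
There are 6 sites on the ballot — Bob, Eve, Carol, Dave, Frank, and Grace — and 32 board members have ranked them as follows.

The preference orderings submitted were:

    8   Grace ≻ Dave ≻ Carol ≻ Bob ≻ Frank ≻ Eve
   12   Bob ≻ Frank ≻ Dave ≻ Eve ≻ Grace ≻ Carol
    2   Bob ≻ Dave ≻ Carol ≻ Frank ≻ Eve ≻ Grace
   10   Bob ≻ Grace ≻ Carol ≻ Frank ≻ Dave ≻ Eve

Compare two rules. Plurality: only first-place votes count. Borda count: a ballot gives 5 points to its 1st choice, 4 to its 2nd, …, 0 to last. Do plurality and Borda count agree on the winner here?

Yes

Plurality first-place counts: Bob 24, Eve 0, Carol 0, Dave 0, Frank 0, Grace 8 → Bob.
Borda totals: Bob 136, Eve 26, Carol 60, Dave 86, Frank 80, Grace 92 → Bob.
The two rules agree on Bob.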